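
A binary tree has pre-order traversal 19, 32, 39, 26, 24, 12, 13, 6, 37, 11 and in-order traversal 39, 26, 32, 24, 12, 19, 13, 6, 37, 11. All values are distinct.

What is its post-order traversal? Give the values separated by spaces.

26 39 12 24 32 11 37 6 13 19

The first element of pre-order is the root; it splits in-order into left and right subtrees.
Root 19: left subtree has 5 nodes {39, 26, 32, 24, 12}, right has 4 {13, 6, 37, 11}.
  Root 32: left subtree has 2 nodes {39, 26}, right has 2 {24, 12}.
    Root 39: left subtree has 0 nodes { }, right has 1 {26}.
    Root 24: left subtree has 0 nodes { }, right has 1 {12}.
  Root 13: left subtree has 0 nodes { }, right has 3 {6, 37, 11}.
    Root 6: left subtree has 0 nodes { }, right has 2 {37, 11}.
      Root 37: left subtree has 0 nodes { }, right has 1 {11}.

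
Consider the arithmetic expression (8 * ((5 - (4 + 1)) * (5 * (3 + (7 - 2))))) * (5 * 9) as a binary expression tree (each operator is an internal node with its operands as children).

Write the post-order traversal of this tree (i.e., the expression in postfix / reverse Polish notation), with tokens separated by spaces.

8 5 4 1 + - 5 3 7 2 - + * * * 5 9 * *

Post-order on an expression tree gives postfix notation: for each operator, emit left operand, right operand, then the operator.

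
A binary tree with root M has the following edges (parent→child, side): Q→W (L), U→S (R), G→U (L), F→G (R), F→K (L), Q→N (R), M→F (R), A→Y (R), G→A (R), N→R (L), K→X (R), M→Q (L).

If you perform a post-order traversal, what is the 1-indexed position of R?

2

Post-order visits the left subtree, then the right subtree, then the node.
At M: go left to Q.
  At Q: go left to W.
    W is a leaf — visit W.
  At Q: go right to N.
    At N: go left to R.
      R is a leaf — visit R.
    At N: no right child.
    Visit N.
  Visit Q.
At M: go right to F.
  At F: go left to K.
    At K: no left child.
    At K: go right to X.
      X is a leaf — visit X.
    Visit K.
  At F: go right to G.
    At G: go left to U.
      At U: no left child.
      At U: go right to S.
        S is a leaf — visit S.
      Visit U.
    At G: go right to A.
      At A: no left child.
      At A: go right to Y.
        Y is a leaf — visit Y.
      Visit A.
    Visit G.
  Visit F.
Visit M.
Full post-order sequence: W, R, N, Q, X, K, S, U, Y, A, G, F, M.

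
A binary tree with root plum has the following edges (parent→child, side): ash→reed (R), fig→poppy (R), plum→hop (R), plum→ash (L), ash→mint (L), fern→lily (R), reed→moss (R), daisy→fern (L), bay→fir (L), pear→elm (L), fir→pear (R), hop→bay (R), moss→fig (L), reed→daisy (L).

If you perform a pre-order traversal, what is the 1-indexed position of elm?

15

Pre-order visits the node, then its left subtree, then its right subtree.
Visit plum.
At plum: go left to ash.
  Visit ash.
  At ash: go left to mint.
    mint is a leaf — visit mint.
  At ash: go right to reed.
    Visit reed.
    At reed: go left to daisy.
      Visit daisy.
      At daisy: go left to fern.
        Visit fern.
        At fern: no left child.
        At fern: go right to lily.
          lily is a leaf — visit lily.
      At daisy: no right child.
    At reed: go right to moss.
      Visit moss.
      At moss: go left to fig.
        Visit fig.
        At fig: no left child.
        At fig: go right to poppy.
          poppy is a leaf — visit poppy.
      At moss: no right child.
At plum: go right to hop.
  Visit hop.
  At hop: no left child.
  At hop: go right to bay.
    Visit bay.
    At bay: go left to fir.
      Visit fir.
      At fir: no left child.
      At fir: go right to pear.
        Visit pear.
        At pear: go left to elm.
          elm is a leaf — visit elm.
        At pear: no right child.
    At bay: no right child.
Full pre-order sequence: plum, ash, mint, reed, daisy, fern, lily, moss, fig, poppy, hop, bay, fir, pear, elm.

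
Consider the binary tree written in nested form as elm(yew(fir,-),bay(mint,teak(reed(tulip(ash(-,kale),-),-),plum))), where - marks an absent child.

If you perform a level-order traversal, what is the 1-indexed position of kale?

11

Level-order visits nodes level by level from the root, left to right within each level.
Level 0: elm
Level 1: yew, bay
Level 2: fir, mint, teak
Level 3: reed, plum
Level 4: tulip
Level 5: ash
Level 6: kale
Full level-order sequence: elm, yew, bay, fir, mint, teak, reed, plum, tulip, ash, kale.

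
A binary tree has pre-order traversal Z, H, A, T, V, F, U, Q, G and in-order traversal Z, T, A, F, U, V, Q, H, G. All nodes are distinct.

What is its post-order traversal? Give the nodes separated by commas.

The first element of pre-order is the root; it splits in-order into left and right subtrees.
Root Z: left subtree has 0 nodes { }, right has 8 {T, A, F, U, V, Q, H, G}.
  Root H: left subtree has 6 nodes {T, A, F, U, V, Q}, right has 1 {G}.
    Root A: left subtree has 1 node {T}, right has 4 {F, U, V, Q}.
      Root V: left subtree has 2 nodes {F, U}, right has 1 {Q}.
        Root F: left subtree has 0 nodes { }, right has 1 {U}.

T, U, F, Q, V, A, G, H, Z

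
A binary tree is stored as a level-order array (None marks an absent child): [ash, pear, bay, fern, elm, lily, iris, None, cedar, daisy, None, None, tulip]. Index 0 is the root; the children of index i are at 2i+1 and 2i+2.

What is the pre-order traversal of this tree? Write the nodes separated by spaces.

ash pear fern cedar elm daisy bay lily tulip iris

Pre-order visits the node, then its left subtree, then its right subtree.
Visit ash.
At ash: go left to pear.
  Visit pear.
  At pear: go left to fern.
    Visit fern.
    At fern: no left child.
    At fern: go right to cedar.
      cedar is a leaf — visit cedar.
  At pear: go right to elm.
    Visit elm.
    At elm: go left to daisy.
      daisy is a leaf — visit daisy.
    At elm: no right child.
At ash: go right to bay.
  Visit bay.
  At bay: go left to lily.
    Visit lily.
    At lily: no left child.
    At lily: go right to tulip.
      tulip is a leaf — visit tulip.
  At bay: go right to iris.
    iris is a leaf — visit iris.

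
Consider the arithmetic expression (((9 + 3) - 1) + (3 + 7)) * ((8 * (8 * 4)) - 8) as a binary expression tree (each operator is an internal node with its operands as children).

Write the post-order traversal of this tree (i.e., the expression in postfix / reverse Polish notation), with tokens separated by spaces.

9 3 + 1 - 3 7 + + 8 8 4 * * 8 - *

Post-order on an expression tree gives postfix notation: for each operator, emit left operand, right operand, then the operator.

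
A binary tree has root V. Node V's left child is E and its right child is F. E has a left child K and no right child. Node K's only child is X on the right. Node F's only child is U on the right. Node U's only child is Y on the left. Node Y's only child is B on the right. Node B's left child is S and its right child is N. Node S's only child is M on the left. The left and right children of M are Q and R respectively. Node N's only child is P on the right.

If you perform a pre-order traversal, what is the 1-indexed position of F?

5

Pre-order visits the node, then its left subtree, then its right subtree.
Visit V.
At V: go left to E.
  Visit E.
  At E: go left to K.
    Visit K.
    At K: no left child.
    At K: go right to X.
      X is a leaf — visit X.
  At E: no right child.
At V: go right to F.
  Visit F.
  At F: no left child.
  At F: go right to U.
    Visit U.
    At U: go left to Y.
      Visit Y.
      At Y: no left child.
      At Y: go right to B.
        Visit B.
        At B: go left to S.
          Visit S.
          At S: go left to M.
            Visit M.
            At M: go left to Q.
              Q is a leaf — visit Q.
            At M: go right to R.
              R is a leaf — visit R.
          At S: no right child.
        At B: go right to N.
          Visit N.
          At N: no left child.
          At N: go right to P.
            P is a leaf — visit P.
    At U: no right child.
Full pre-order sequence: V, E, K, X, F, U, Y, B, S, M, Q, R, N, P.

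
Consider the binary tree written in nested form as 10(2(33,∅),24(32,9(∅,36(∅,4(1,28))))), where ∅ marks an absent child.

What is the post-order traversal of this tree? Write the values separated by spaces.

33 2 32 1 28 4 36 9 24 10

Post-order visits the left subtree, then the right subtree, then the node.
At 10: go left to 2.
  At 2: go left to 33.
    33 is a leaf — visit 33.
  At 2: no right child.
  Visit 2.
At 10: go right to 24.
  At 24: go left to 32.
    32 is a leaf — visit 32.
  At 24: go right to 9.
    At 9: no left child.
    At 9: go right to 36.
      At 36: no left child.
      At 36: go right to 4.
        At 4: go left to 1.
          1 is a leaf — visit 1.
        At 4: go right to 28.
          28 is a leaf — visit 28.
        Visit 4.
      Visit 36.
    Visit 9.
  Visit 24.
Visit 10.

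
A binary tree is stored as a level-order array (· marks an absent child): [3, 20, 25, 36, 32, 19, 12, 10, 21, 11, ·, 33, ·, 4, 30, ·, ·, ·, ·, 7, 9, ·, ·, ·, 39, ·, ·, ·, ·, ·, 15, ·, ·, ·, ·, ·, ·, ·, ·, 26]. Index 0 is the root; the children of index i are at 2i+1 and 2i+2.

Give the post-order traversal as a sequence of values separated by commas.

10, 21, 36, 26, 7, 9, 11, 32, 20, 39, 33, 19, 4, 15, 30, 12, 25, 3

Post-order visits the left subtree, then the right subtree, then the node.
At 3: go left to 20.
  At 20: go left to 36.
    At 36: go left to 10.
      10 is a leaf — visit 10.
    At 36: go right to 21.
      21 is a leaf — visit 21.
    Visit 36.
  At 20: go right to 32.
    At 32: go left to 11.
      At 11: go left to 7.
        At 7: go left to 26.
          26 is a leaf — visit 26.
        At 7: no right child.
        Visit 7.
      At 11: go right to 9.
        9 is a leaf — visit 9.
      Visit 11.
    At 32: no right child.
    Visit 32.
  Visit 20.
At 3: go right to 25.
  At 25: go left to 19.
    At 19: go left to 33.
      At 33: no left child.
      At 33: go right to 39.
        39 is a leaf — visit 39.
      Visit 33.
    At 19: no right child.
    Visit 19.
  At 25: go right to 12.
    At 12: go left to 4.
      4 is a leaf — visit 4.
    At 12: go right to 30.
      At 30: no left child.
      At 30: go right to 15.
        15 is a leaf — visit 15.
      Visit 30.
    Visit 12.
  Visit 25.
Visit 3.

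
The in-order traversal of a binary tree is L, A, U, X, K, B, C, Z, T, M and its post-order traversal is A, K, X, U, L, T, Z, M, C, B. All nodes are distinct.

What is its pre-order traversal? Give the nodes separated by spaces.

The last element of post-order is the root; it splits in-order into left and right subtrees.
Root B: left subtree has 5 nodes {L, A, U, X, K}, right has 4 {C, Z, T, M}.
  Root L: left subtree has 0 nodes { }, right has 4 {A, U, X, K}.
    Root U: left subtree has 1 node {A}, right has 2 {X, K}.
      Root X: left subtree has 0 nodes { }, right has 1 {K}.
  Root C: left subtree has 0 nodes { }, right has 3 {Z, T, M}.
    Root M: left subtree has 2 nodes {Z, T}, right has 0 { }.
      Root Z: left subtree has 0 nodes { }, right has 1 {T}.

B L U A X K C M Z T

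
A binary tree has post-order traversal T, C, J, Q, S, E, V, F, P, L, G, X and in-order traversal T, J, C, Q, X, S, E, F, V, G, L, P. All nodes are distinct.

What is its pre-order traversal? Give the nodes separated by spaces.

X Q J T C G F E S V L P

The last element of post-order is the root; it splits in-order into left and right subtrees.
Root X: left subtree has 4 nodes {T, J, C, Q}, right has 7 {S, E, F, V, G, L, P}.
  Root Q: left subtree has 3 nodes {T, J, C}, right has 0 { }.
    Root J: left subtree has 1 node {T}, right has 1 {C}.
  Root G: left subtree has 4 nodes {S, E, F, V}, right has 2 {L, P}.
    Root F: left subtree has 2 nodes {S, E}, right has 1 {V}.
      Root E: left subtree has 1 node {S}, right has 0 { }.
    Root L: left subtree has 0 nodes { }, right has 1 {P}.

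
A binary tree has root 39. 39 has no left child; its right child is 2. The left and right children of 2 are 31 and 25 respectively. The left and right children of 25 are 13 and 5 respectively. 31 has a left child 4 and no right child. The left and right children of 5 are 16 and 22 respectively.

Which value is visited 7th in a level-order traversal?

5

Level-order visits nodes level by level from the root, left to right within each level.
Level 0: 39
Level 1: 2
Level 2: 31, 25
Level 3: 4, 13, 5
Level 4: 16, 22
Full level-order sequence: 39, 2, 31, 25, 4, 13, 5, 16, 22.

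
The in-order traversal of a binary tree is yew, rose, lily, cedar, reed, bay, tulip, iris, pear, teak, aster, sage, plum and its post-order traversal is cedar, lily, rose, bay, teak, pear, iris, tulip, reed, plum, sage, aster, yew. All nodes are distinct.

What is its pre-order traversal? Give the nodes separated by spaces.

The last element of post-order is the root; it splits in-order into left and right subtrees.
Root yew: left subtree has 0 nodes { }, right has 12 {rose, lily, cedar, reed, bay, tulip, iris, pear, teak, aster, sage, plum}.
  Root aster: left subtree has 9 nodes {rose, lily, cedar, reed, bay, tulip, iris, pear, teak}, right has 2 {sage, plum}.
    Root reed: left subtree has 3 nodes {rose, lily, cedar}, right has 5 {bay, tulip, iris, pear, teak}.
      Root rose: left subtree has 0 nodes { }, right has 2 {lily, cedar}.
        Root lily: left subtree has 0 nodes { }, right has 1 {cedar}.
      Root tulip: left subtree has 1 node {bay}, right has 3 {iris, pear, teak}.
        Root iris: left subtree has 0 nodes { }, right has 2 {pear, teak}.
          Root pear: left subtree has 0 nodes { }, right has 1 {teak}.
    Root sage: left subtree has 0 nodes { }, right has 1 {plum}.

yew aster reed rose lily cedar tulip bay iris pear teak sage plum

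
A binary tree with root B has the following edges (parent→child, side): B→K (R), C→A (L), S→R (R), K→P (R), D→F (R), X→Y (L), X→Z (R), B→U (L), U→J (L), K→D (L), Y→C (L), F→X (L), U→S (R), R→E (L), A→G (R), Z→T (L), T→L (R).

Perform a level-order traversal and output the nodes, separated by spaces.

Level-order visits nodes level by level from the root, left to right within each level.
Level 0: B
Level 1: U, K
Level 2: J, S, D, P
Level 3: R, F
Level 4: E, X
Level 5: Y, Z
Level 6: C, T
Level 7: A, L
Level 8: G

B U K J S D P R F E X Y Z C T A L G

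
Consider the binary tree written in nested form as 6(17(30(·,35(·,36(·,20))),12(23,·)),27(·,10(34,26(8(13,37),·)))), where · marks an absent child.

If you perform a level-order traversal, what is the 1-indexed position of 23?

8

Level-order visits nodes level by level from the root, left to right within each level.
Level 0: 6
Level 1: 17, 27
Level 2: 30, 12, 10
Level 3: 35, 23, 34, 26
Level 4: 36, 8
Level 5: 20, 13, 37
Full level-order sequence: 6, 17, 27, 30, 12, 10, 35, 23, 34, 26, 36, 8, 20, 13, 37.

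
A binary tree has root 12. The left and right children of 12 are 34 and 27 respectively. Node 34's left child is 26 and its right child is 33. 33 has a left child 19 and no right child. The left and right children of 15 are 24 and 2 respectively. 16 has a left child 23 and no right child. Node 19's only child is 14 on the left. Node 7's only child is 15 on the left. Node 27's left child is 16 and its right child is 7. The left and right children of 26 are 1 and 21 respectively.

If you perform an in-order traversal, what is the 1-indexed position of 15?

In-order visits the left subtree, then the node, then the right subtree.
At 12: go left to 34.
  At 34: go left to 26.
    At 26: go left to 1.
      1 is a leaf — visit 1.
    Visit 26.
    At 26: go right to 21.
      21 is a leaf — visit 21.
  Visit 34.
  At 34: go right to 33.
    At 33: go left to 19.
      At 19: go left to 14.
        14 is a leaf — visit 14.
      Visit 19.
      At 19: no right child.
    Visit 33.
    At 33: no right child.
Visit 12.
At 12: go right to 27.
  At 27: go left to 16.
    At 16: go left to 23.
      23 is a leaf — visit 23.
    Visit 16.
    At 16: no right child.
  Visit 27.
  At 27: go right to 7.
    At 7: go left to 15.
      At 15: go left to 24.
        24 is a leaf — visit 24.
      Visit 15.
      At 15: go right to 2.
        2 is a leaf — visit 2.
    Visit 7.
    At 7: no right child.
Full in-order sequence: 1, 26, 21, 34, 14, 19, 33, 12, 23, 16, 27, 24, 15, 2, 7.

13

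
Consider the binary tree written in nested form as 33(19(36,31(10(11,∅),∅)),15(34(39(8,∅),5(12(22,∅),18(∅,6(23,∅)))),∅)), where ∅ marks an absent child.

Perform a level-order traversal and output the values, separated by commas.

Level-order visits nodes level by level from the root, left to right within each level.
Level 0: 33
Level 1: 19, 15
Level 2: 36, 31, 34
Level 3: 10, 39, 5
Level 4: 11, 8, 12, 18
Level 5: 22, 6
Level 6: 23

33, 19, 15, 36, 31, 34, 10, 39, 5, 11, 8, 12, 18, 22, 6, 23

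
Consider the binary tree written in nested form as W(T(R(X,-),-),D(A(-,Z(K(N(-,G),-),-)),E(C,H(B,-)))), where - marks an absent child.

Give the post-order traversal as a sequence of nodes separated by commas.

X, R, T, G, N, K, Z, A, C, B, H, E, D, W

Post-order visits the left subtree, then the right subtree, then the node.
At W: go left to T.
  At T: go left to R.
    At R: go left to X.
      X is a leaf — visit X.
    At R: no right child.
    Visit R.
  At T: no right child.
  Visit T.
At W: go right to D.
  At D: go left to A.
    At A: no left child.
    At A: go right to Z.
      At Z: go left to K.
        At K: go left to N.
          At N: no left child.
          At N: go right to G.
            G is a leaf — visit G.
          Visit N.
        At K: no right child.
        Visit K.
      At Z: no right child.
      Visit Z.
    Visit A.
  At D: go right to E.
    At E: go left to C.
      C is a leaf — visit C.
    At E: go right to H.
      At H: go left to B.
        B is a leaf — visit B.
      At H: no right child.
      Visit H.
    Visit E.
  Visit D.
Visit W.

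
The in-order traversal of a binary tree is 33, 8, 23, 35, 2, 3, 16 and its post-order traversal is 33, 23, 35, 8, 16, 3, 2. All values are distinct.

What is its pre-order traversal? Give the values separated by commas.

2, 8, 33, 35, 23, 3, 16

The last element of post-order is the root; it splits in-order into left and right subtrees.
Root 2: left subtree has 4 nodes {33, 8, 23, 35}, right has 2 {3, 16}.
  Root 8: left subtree has 1 node {33}, right has 2 {23, 35}.
    Root 35: left subtree has 1 node {23}, right has 0 { }.
  Root 3: left subtree has 0 nodes { }, right has 1 {16}.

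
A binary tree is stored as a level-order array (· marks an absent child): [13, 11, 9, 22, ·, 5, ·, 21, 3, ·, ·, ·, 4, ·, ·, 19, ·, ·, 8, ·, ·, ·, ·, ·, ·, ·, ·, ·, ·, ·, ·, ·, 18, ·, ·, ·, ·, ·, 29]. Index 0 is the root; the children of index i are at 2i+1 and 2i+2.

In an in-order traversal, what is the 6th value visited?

In-order visits the left subtree, then the node, then the right subtree.
At 13: go left to 11.
  At 11: go left to 22.
    At 22: go left to 21.
      At 21: go left to 19.
        At 19: no left child.
        Visit 19.
        At 19: go right to 18.
          18 is a leaf — visit 18.
      Visit 21.
      At 21: no right child.
    Visit 22.
    At 22: go right to 3.
      At 3: no left child.
      Visit 3.
      At 3: go right to 8.
        At 8: no left child.
        Visit 8.
        At 8: go right to 29.
          29 is a leaf — visit 29.
  Visit 11.
  At 11: no right child.
Visit 13.
At 13: go right to 9.
  At 9: go left to 5.
    At 5: no left child.
    Visit 5.
    At 5: go right to 4.
      4 is a leaf — visit 4.
  Visit 9.
  At 9: no right child.
Full in-order sequence: 19, 18, 21, 22, 3, 8, 29, 11, 13, 5, 4, 9.

8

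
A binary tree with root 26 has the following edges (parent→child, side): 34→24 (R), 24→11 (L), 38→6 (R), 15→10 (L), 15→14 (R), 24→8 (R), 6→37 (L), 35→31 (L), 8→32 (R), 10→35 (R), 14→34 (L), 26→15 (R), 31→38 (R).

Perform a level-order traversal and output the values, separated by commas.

Level-order visits nodes level by level from the root, left to right within each level.
Level 0: 26
Level 1: 15
Level 2: 10, 14
Level 3: 35, 34
Level 4: 31, 24
Level 5: 38, 11, 8
Level 6: 6, 32
Level 7: 37

26, 15, 10, 14, 35, 34, 31, 24, 38, 11, 8, 6, 32, 37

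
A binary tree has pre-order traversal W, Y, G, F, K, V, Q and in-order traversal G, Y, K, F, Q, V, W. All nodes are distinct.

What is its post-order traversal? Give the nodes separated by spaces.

The first element of pre-order is the root; it splits in-order into left and right subtrees.
Root W: left subtree has 6 nodes {G, Y, K, F, Q, V}, right has 0 { }.
  Root Y: left subtree has 1 node {G}, right has 4 {K, F, Q, V}.
    Root F: left subtree has 1 node {K}, right has 2 {Q, V}.
      Root V: left subtree has 1 node {Q}, right has 0 { }.

G K Q V F Y W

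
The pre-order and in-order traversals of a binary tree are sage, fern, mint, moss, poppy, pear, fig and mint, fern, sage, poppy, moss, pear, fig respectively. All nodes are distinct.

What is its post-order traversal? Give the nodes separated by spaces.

mint fern poppy fig pear moss sage

The first element of pre-order is the root; it splits in-order into left and right subtrees.
Root sage: left subtree has 2 nodes {mint, fern}, right has 4 {poppy, moss, pear, fig}.
  Root fern: left subtree has 1 node {mint}, right has 0 { }.
  Root moss: left subtree has 1 node {poppy}, right has 2 {pear, fig}.
    Root pear: left subtree has 0 nodes { }, right has 1 {fig}.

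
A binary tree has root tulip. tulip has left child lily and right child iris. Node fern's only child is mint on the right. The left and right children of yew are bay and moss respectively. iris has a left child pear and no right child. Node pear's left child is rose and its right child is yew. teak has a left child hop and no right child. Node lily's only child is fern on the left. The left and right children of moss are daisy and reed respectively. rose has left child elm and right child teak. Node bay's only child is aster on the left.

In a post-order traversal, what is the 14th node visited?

pear

Post-order visits the left subtree, then the right subtree, then the node.
At tulip: go left to lily.
  At lily: go left to fern.
    At fern: no left child.
    At fern: go right to mint.
      mint is a leaf — visit mint.
    Visit fern.
  At lily: no right child.
  Visit lily.
At tulip: go right to iris.
  At iris: go left to pear.
    At pear: go left to rose.
      At rose: go left to elm.
        elm is a leaf — visit elm.
      At rose: go right to teak.
        At teak: go left to hop.
          hop is a leaf — visit hop.
        At teak: no right child.
        Visit teak.
      Visit rose.
    At pear: go right to yew.
      At yew: go left to bay.
        At bay: go left to aster.
          aster is a leaf — visit aster.
        At bay: no right child.
        Visit bay.
      At yew: go right to moss.
        At moss: go left to daisy.
          daisy is a leaf — visit daisy.
        At moss: go right to reed.
          reed is a leaf — visit reed.
        Visit moss.
      Visit yew.
    Visit pear.
  At iris: no right child.
  Visit iris.
Visit tulip.
Full post-order sequence: mint, fern, lily, elm, hop, teak, rose, aster, bay, daisy, reed, moss, yew, pear, iris, tulip.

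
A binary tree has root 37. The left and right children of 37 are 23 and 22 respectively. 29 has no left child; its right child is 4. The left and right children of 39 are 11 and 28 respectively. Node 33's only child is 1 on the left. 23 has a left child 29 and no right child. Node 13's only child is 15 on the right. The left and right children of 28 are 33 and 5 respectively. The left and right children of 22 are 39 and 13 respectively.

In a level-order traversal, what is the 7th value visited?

4

Level-order visits nodes level by level from the root, left to right within each level.
Level 0: 37
Level 1: 23, 22
Level 2: 29, 39, 13
Level 3: 4, 11, 28, 15
Level 4: 33, 5
Level 5: 1
Full level-order sequence: 37, 23, 22, 29, 39, 13, 4, 11, 28, 15, 33, 5, 1.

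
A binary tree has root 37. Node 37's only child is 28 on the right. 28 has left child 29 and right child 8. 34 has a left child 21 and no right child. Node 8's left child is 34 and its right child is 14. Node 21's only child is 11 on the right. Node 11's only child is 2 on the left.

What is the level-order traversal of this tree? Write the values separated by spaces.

Level-order visits nodes level by level from the root, left to right within each level.
Level 0: 37
Level 1: 28
Level 2: 29, 8
Level 3: 34, 14
Level 4: 21
Level 5: 11
Level 6: 2

37 28 29 8 34 14 21 11 2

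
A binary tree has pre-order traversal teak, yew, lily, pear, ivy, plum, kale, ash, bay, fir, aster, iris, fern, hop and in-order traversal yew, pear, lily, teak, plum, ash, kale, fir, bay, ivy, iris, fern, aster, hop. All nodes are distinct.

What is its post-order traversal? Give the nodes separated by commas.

pear, lily, yew, ash, fir, bay, kale, plum, fern, iris, hop, aster, ivy, teak

The first element of pre-order is the root; it splits in-order into left and right subtrees.
Root teak: left subtree has 3 nodes {yew, pear, lily}, right has 10 {plum, ash, kale, fir, bay, ivy, iris, fern, aster, hop}.
  Root yew: left subtree has 0 nodes { }, right has 2 {pear, lily}.
    Root lily: left subtree has 1 node {pear}, right has 0 { }.
  Root ivy: left subtree has 5 nodes {plum, ash, kale, fir, bay}, right has 4 {iris, fern, aster, hop}.
    Root plum: left subtree has 0 nodes { }, right has 4 {ash, kale, fir, bay}.
      Root kale: left subtree has 1 node {ash}, right has 2 {fir, bay}.
        Root bay: left subtree has 1 node {fir}, right has 0 { }.
    Root aster: left subtree has 2 nodes {iris, fern}, right has 1 {hop}.
      Root iris: left subtree has 0 nodes { }, right has 1 {fern}.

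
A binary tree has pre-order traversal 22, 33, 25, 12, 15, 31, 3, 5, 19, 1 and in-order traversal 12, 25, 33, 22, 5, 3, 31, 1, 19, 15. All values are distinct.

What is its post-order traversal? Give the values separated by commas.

The first element of pre-order is the root; it splits in-order into left and right subtrees.
Root 22: left subtree has 3 nodes {12, 25, 33}, right has 6 {5, 3, 31, 1, 19, 15}.
  Root 33: left subtree has 2 nodes {12, 25}, right has 0 { }.
    Root 25: left subtree has 1 node {12}, right has 0 { }.
  Root 15: left subtree has 5 nodes {5, 3, 31, 1, 19}, right has 0 { }.
    Root 31: left subtree has 2 nodes {5, 3}, right has 2 {1, 19}.
      Root 3: left subtree has 1 node {5}, right has 0 { }.
      Root 19: left subtree has 1 node {1}, right has 0 { }.

12, 25, 33, 5, 3, 1, 19, 31, 15, 22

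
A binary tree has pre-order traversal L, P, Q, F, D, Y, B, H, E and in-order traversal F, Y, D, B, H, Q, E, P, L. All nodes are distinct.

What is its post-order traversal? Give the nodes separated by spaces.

Y H B D F E Q P L

The first element of pre-order is the root; it splits in-order into left and right subtrees.
Root L: left subtree has 8 nodes {F, Y, D, B, H, Q, E, P}, right has 0 { }.
  Root P: left subtree has 7 nodes {F, Y, D, B, H, Q, E}, right has 0 { }.
    Root Q: left subtree has 5 nodes {F, Y, D, B, H}, right has 1 {E}.
      Root F: left subtree has 0 nodes { }, right has 4 {Y, D, B, H}.
        Root D: left subtree has 1 node {Y}, right has 2 {B, H}.
          Root B: left subtree has 0 nodes { }, right has 1 {H}.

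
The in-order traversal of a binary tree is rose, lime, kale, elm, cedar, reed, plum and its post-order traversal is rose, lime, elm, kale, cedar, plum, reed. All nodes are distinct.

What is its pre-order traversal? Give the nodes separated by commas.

reed, cedar, kale, lime, rose, elm, plum

The last element of post-order is the root; it splits in-order into left and right subtrees.
Root reed: left subtree has 5 nodes {rose, lime, kale, elm, cedar}, right has 1 {plum}.
  Root cedar: left subtree has 4 nodes {rose, lime, kale, elm}, right has 0 { }.
    Root kale: left subtree has 2 nodes {rose, lime}, right has 1 {elm}.
      Root lime: left subtree has 1 node {rose}, right has 0 { }.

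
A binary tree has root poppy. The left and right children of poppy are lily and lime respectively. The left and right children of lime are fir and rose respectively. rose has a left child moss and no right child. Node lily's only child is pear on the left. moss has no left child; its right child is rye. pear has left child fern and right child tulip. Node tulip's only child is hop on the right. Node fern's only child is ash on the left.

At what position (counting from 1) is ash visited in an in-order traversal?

1

In-order visits the left subtree, then the node, then the right subtree.
At poppy: go left to lily.
  At lily: go left to pear.
    At pear: go left to fern.
      At fern: go left to ash.
        ash is a leaf — visit ash.
      Visit fern.
      At fern: no right child.
    Visit pear.
    At pear: go right to tulip.
      At tulip: no left child.
      Visit tulip.
      At tulip: go right to hop.
        hop is a leaf — visit hop.
  Visit lily.
  At lily: no right child.
Visit poppy.
At poppy: go right to lime.
  At lime: go left to fir.
    fir is a leaf — visit fir.
  Visit lime.
  At lime: go right to rose.
    At rose: go left to moss.
      At moss: no left child.
      Visit moss.
      At moss: go right to rye.
        rye is a leaf — visit rye.
    Visit rose.
    At rose: no right child.
Full in-order sequence: ash, fern, pear, tulip, hop, lily, poppy, fir, lime, moss, rye, rose.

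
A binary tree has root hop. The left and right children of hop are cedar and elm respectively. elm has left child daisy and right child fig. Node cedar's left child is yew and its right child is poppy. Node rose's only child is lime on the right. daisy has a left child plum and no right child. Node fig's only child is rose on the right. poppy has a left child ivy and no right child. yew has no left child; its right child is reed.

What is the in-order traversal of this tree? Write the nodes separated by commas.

In-order visits the left subtree, then the node, then the right subtree.
At hop: go left to cedar.
  At cedar: go left to yew.
    At yew: no left child.
    Visit yew.
    At yew: go right to reed.
      reed is a leaf — visit reed.
  Visit cedar.
  At cedar: go right to poppy.
    At poppy: go left to ivy.
      ivy is a leaf — visit ivy.
    Visit poppy.
    At poppy: no right child.
Visit hop.
At hop: go right to elm.
  At elm: go left to daisy.
    At daisy: go left to plum.
      plum is a leaf — visit plum.
    Visit daisy.
    At daisy: no right child.
  Visit elm.
  At elm: go right to fig.
    At fig: no left child.
    Visit fig.
    At fig: go right to rose.
      At rose: no left child.
      Visit rose.
      At rose: go right to lime.
        lime is a leaf — visit lime.

yew, reed, cedar, ivy, poppy, hop, plum, daisy, elm, fig, rose, lime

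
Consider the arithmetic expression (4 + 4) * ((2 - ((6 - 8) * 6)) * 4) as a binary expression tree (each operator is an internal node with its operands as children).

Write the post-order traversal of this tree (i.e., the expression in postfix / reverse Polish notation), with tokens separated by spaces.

Post-order on an expression tree gives postfix notation: for each operator, emit left operand, right operand, then the operator.

4 4 + 2 6 8 - 6 * - 4 * *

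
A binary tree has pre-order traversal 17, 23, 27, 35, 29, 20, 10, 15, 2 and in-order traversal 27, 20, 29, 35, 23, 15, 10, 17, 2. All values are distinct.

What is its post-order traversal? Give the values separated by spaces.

20 29 35 27 15 10 23 2 17

The first element of pre-order is the root; it splits in-order into left and right subtrees.
Root 17: left subtree has 7 nodes {27, 20, 29, 35, 23, 15, 10}, right has 1 {2}.
  Root 23: left subtree has 4 nodes {27, 20, 29, 35}, right has 2 {15, 10}.
    Root 27: left subtree has 0 nodes { }, right has 3 {20, 29, 35}.
      Root 35: left subtree has 2 nodes {20, 29}, right has 0 { }.
        Root 29: left subtree has 1 node {20}, right has 0 { }.
    Root 10: left subtree has 1 node {15}, right has 0 { }.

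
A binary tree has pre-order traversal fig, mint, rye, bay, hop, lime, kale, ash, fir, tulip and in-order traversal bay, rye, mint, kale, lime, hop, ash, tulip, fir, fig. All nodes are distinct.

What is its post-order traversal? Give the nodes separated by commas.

bay, rye, kale, lime, tulip, fir, ash, hop, mint, fig

The first element of pre-order is the root; it splits in-order into left and right subtrees.
Root fig: left subtree has 9 nodes {bay, rye, mint, kale, lime, hop, ash, tulip, fir}, right has 0 { }.
  Root mint: left subtree has 2 nodes {bay, rye}, right has 6 {kale, lime, hop, ash, tulip, fir}.
    Root rye: left subtree has 1 node {bay}, right has 0 { }.
    Root hop: left subtree has 2 nodes {kale, lime}, right has 3 {ash, tulip, fir}.
      Root lime: left subtree has 1 node {kale}, right has 0 { }.
      Root ash: left subtree has 0 nodes { }, right has 2 {tulip, fir}.
        Root fir: left subtree has 1 node {tulip}, right has 0 { }.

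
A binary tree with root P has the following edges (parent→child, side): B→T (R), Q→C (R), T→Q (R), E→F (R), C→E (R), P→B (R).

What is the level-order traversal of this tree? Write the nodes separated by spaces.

P B T Q C E F

Level-order visits nodes level by level from the root, left to right within each level.
Level 0: P
Level 1: B
Level 2: T
Level 3: Q
Level 4: C
Level 5: E
Level 6: F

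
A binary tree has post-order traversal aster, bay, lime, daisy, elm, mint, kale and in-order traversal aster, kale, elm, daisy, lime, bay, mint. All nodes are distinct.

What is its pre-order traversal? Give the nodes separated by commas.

The last element of post-order is the root; it splits in-order into left and right subtrees.
Root kale: left subtree has 1 node {aster}, right has 5 {elm, daisy, lime, bay, mint}.
  Root mint: left subtree has 4 nodes {elm, daisy, lime, bay}, right has 0 { }.
    Root elm: left subtree has 0 nodes { }, right has 3 {daisy, lime, bay}.
      Root daisy: left subtree has 0 nodes { }, right has 2 {lime, bay}.
        Root lime: left subtree has 0 nodes { }, right has 1 {bay}.

kale, aster, mint, elm, daisy, lime, bay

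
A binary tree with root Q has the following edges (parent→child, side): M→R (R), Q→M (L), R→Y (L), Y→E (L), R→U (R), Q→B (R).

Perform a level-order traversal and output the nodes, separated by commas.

Level-order visits nodes level by level from the root, left to right within each level.
Level 0: Q
Level 1: M, B
Level 2: R
Level 3: Y, U
Level 4: E

Q, M, B, R, Y, U, E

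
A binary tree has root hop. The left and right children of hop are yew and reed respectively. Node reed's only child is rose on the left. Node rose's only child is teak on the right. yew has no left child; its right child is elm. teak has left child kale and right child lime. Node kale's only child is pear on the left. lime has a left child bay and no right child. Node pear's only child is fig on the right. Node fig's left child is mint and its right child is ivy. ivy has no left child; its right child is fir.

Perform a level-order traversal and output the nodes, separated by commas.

hop, yew, reed, elm, rose, teak, kale, lime, pear, bay, fig, mint, ivy, fir

Level-order visits nodes level by level from the root, left to right within each level.
Level 0: hop
Level 1: yew, reed
Level 2: elm, rose
Level 3: teak
Level 4: kale, lime
Level 5: pear, bay
Level 6: fig
Level 7: mint, ivy
Level 8: fir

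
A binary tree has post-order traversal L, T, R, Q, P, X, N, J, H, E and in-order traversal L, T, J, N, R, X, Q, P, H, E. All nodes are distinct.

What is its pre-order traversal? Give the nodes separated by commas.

The last element of post-order is the root; it splits in-order into left and right subtrees.
Root E: left subtree has 9 nodes {L, T, J, N, R, X, Q, P, H}, right has 0 { }.
  Root H: left subtree has 8 nodes {L, T, J, N, R, X, Q, P}, right has 0 { }.
    Root J: left subtree has 2 nodes {L, T}, right has 5 {N, R, X, Q, P}.
      Root T: left subtree has 1 node {L}, right has 0 { }.
      Root N: left subtree has 0 nodes { }, right has 4 {R, X, Q, P}.
        Root X: left subtree has 1 node {R}, right has 2 {Q, P}.
          Root P: left subtree has 1 node {Q}, right has 0 { }.

E, H, J, T, L, N, X, R, P, Q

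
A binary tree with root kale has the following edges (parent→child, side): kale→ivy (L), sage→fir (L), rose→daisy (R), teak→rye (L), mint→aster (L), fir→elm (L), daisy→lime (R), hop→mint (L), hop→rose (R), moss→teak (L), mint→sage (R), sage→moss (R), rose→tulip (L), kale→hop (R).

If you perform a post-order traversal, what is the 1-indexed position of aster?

Post-order visits the left subtree, then the right subtree, then the node.
At kale: go left to ivy.
  ivy is a leaf — visit ivy.
At kale: go right to hop.
  At hop: go left to mint.
    At mint: go left to aster.
      aster is a leaf — visit aster.
    At mint: go right to sage.
      At sage: go left to fir.
        At fir: go left to elm.
          elm is a leaf — visit elm.
        At fir: no right child.
        Visit fir.
      At sage: go right to moss.
        At moss: go left to teak.
          At teak: go left to rye.
            rye is a leaf — visit rye.
          At teak: no right child.
          Visit teak.
        At moss: no right child.
        Visit moss.
      Visit sage.
    Visit mint.
  At hop: go right to rose.
    At rose: go left to tulip.
      tulip is a leaf — visit tulip.
    At rose: go right to daisy.
      At daisy: no left child.
      At daisy: go right to lime.
        lime is a leaf — visit lime.
      Visit daisy.
    Visit rose.
  Visit hop.
Visit kale.
Full post-order sequence: ivy, aster, elm, fir, rye, teak, moss, sage, mint, tulip, lime, daisy, rose, hop, kale.

2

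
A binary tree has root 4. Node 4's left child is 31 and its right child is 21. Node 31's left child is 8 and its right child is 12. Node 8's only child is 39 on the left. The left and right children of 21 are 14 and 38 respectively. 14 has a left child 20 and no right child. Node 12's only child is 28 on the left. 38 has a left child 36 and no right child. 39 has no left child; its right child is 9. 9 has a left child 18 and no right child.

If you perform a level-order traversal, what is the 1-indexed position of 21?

3

Level-order visits nodes level by level from the root, left to right within each level.
Level 0: 4
Level 1: 31, 21
Level 2: 8, 12, 14, 38
Level 3: 39, 28, 20, 36
Level 4: 9
Level 5: 18
Full level-order sequence: 4, 31, 21, 8, 12, 14, 38, 39, 28, 20, 36, 9, 18.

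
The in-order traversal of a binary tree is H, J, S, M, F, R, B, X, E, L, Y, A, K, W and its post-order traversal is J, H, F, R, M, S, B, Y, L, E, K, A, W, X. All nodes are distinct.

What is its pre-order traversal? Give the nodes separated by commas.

X, B, S, H, J, M, R, F, W, A, E, L, Y, K

The last element of post-order is the root; it splits in-order into left and right subtrees.
Root X: left subtree has 7 nodes {H, J, S, M, F, R, B}, right has 6 {E, L, Y, A, K, W}.
  Root B: left subtree has 6 nodes {H, J, S, M, F, R}, right has 0 { }.
    Root S: left subtree has 2 nodes {H, J}, right has 3 {M, F, R}.
      Root H: left subtree has 0 nodes { }, right has 1 {J}.
      Root M: left subtree has 0 nodes { }, right has 2 {F, R}.
        Root R: left subtree has 1 node {F}, right has 0 { }.
  Root W: left subtree has 5 nodes {E, L, Y, A, K}, right has 0 { }.
    Root A: left subtree has 3 nodes {E, L, Y}, right has 1 {K}.
      Root E: left subtree has 0 nodes { }, right has 2 {L, Y}.
        Root L: left subtree has 0 nodes { }, right has 1 {Y}.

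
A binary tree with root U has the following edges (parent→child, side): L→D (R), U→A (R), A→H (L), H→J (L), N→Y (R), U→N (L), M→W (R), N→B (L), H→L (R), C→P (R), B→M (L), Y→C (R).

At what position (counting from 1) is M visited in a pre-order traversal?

Pre-order visits the node, then its left subtree, then its right subtree.
Visit U.
At U: go left to N.
  Visit N.
  At N: go left to B.
    Visit B.
    At B: go left to M.
      Visit M.
      At M: no left child.
      At M: go right to W.
        W is a leaf — visit W.
    At B: no right child.
  At N: go right to Y.
    Visit Y.
    At Y: no left child.
    At Y: go right to C.
      Visit C.
      At C: no left child.
      At C: go right to P.
        P is a leaf — visit P.
At U: go right to A.
  Visit A.
  At A: go left to H.
    Visit H.
    At H: go left to J.
      J is a leaf — visit J.
    At H: go right to L.
      Visit L.
      At L: no left child.
      At L: go right to D.
        D is a leaf — visit D.
  At A: no right child.
Full pre-order sequence: U, N, B, M, W, Y, C, P, A, H, J, L, D.

4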